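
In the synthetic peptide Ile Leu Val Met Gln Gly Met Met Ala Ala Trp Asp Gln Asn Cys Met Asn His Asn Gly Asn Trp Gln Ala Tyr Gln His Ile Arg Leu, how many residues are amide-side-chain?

8

Asparagine (N) and glutamine (Q) have uncharged amide side chains.
Matching residues: Gln5, Gln13, Asn14, Asn17, Asn19, Asn21, Gln23, Gln26.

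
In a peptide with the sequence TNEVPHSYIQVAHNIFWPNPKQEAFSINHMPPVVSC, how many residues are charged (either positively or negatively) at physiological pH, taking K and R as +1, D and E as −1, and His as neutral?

3

Charged side chains at pH ~7.4: K, R (positive); D, E (negative).
Matching residues: E3, K21, E23.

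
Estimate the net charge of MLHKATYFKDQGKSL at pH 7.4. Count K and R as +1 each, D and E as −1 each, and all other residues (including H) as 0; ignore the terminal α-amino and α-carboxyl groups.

Positive (K, R): K4, K9, K13 → +3.
Negative (D, E): D10 → −1.
Net charge = (+3) + (−1) = +2.

+2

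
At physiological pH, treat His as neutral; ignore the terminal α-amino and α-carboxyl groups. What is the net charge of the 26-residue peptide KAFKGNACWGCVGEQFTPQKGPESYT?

+1

Near pH 7.4, K and R contribute +1 each, D and E contribute −1 each, and every other side chain (His included, as stated) is uncharged.
Positive (K, R): K1, K4, K20 → +3.
Negative (D, E): E14, E23 → −2.
Net charge = (+3) + (−2) = +1.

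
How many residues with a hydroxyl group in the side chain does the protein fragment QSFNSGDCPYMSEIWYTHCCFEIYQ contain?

7

The –OH-bearing residues are Ser, Thr (aliphatic alcohols), and Tyr (phenol).
Matching residues: S2, S5, Y10, S12, Y16, T17, Y24.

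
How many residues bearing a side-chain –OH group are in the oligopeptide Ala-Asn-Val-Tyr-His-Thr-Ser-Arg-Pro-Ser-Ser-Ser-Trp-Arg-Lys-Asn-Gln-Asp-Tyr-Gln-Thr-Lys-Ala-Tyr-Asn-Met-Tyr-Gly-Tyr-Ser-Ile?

Serine (S), threonine (T), and tyrosine (Y) each carry a hydroxyl group on the side chain.
Matching residues: Tyr4, Thr6, Ser7, Ser10, Ser11, Ser12, Tyr19, Thr21, Tyr24, Tyr27, Tyr29, Ser30.

12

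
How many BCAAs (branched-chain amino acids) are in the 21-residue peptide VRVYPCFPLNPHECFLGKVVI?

7

Valine (V), leucine (L), and isoleucine (I) are the branched-chain amino acids.
Matching residues: V1, V3, L9, L16, V19, V20, I21.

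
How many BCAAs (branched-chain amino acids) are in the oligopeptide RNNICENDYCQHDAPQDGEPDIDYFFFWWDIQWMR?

3

The BCAAs are Val, Leu, and Ile — aliphatic side chains with a branch point.
Matching residues: I4, I22, I31.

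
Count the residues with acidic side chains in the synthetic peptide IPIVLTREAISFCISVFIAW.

The acidic residues are Asp (D) and Glu (E), whose side chains end in a carboxylate group.
Matching residues: E8.

1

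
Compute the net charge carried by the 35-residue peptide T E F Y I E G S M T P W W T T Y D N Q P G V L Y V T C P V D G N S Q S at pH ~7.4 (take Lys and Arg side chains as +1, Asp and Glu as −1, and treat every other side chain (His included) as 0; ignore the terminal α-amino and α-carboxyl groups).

-4

Positive (K, R): none → +0.
Negative (D, E): E2, E6, D17, D30 → −4.
Net charge = (+0) + (−4) = −4.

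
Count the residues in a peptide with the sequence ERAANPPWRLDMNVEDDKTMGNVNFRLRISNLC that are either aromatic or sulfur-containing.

5

Aromatic: F, W, Y. Sulfur-containing: C, M.
Aromatic residues here: W8, F25 (2).
Sulfur-containing residues here: M12, M20, C33 (3).
The two groups share no amino acid, so total = 2 + 3 = 5.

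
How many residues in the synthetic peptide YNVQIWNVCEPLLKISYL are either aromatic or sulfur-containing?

Aromatic: F, W, Y. Sulfur-containing: C, M.
Aromatic residues here: Y1, W6, Y17 (3).
Sulfur-containing residues here: C9 (1).
The two groups share no amino acid, so total = 3 + 1 = 4.

4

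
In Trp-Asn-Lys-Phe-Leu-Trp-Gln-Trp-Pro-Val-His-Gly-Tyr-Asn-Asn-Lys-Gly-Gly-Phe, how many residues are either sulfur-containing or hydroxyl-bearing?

Sulfur-containing: C, M. Hydroxyl-bearing: S, T, Y.
Sulfur-containing residues here: none (0).
Hydroxyl-bearing residues here: Tyr13 (1).
The two groups share no amino acid, so total = 0 + 1 = 1.

1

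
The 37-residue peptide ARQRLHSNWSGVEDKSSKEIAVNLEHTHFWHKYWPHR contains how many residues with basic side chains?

11

K, R, and H are the three residues with basic side chains (ε-amine, guanidinium, and imidazole respectively).
Matching residues: R2, R4, H6, K15, K18, H26, H28, H31, K32, H36, R37.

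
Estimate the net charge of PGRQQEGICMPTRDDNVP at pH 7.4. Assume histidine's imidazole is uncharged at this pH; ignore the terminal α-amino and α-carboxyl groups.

The side chains ionized at physiological pH are Lys/Arg (+1) and Asp/Glu (−1); with His treated as neutral, nothing else contributes.
Positive (K, R): R3, R13 → +2.
Negative (D, E): E6, D14, D15 → −3.
Net charge = (+2) + (−3) = −1.

-1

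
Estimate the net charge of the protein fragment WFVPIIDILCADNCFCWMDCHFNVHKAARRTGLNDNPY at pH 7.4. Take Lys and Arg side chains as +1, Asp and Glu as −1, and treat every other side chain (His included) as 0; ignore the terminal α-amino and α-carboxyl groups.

Positive (K, R): K26, R29, R30 → +3.
Negative (D, E): D7, D12, D19, D35 → −4.
Net charge = (+3) + (−4) = −1.

-1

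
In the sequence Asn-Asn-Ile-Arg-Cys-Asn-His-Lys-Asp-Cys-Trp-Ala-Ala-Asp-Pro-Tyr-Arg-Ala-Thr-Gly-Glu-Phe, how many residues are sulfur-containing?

2

Cysteine (C, thiol) and methionine (M, thioether) are the two sulfur-containing amino acids.
Matching residues: Cys5, Cys10.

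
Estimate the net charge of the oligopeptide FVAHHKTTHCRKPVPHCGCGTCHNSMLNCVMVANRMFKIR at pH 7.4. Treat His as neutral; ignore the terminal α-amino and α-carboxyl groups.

+6

Near pH 7.4, K and R contribute +1 each, D and E contribute −1 each, and every other side chain (His included, as stated) is uncharged.
Positive (K, R): K6, R11, K12, R35, K38, R40 → +6.
Negative (D, E): none → −0.
Net charge = (+6) + (−0) = +6.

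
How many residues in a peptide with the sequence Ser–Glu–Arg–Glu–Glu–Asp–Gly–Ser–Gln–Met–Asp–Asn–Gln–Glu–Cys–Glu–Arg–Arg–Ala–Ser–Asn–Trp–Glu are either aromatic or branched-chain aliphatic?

Aromatic: F, W, Y. Branched-chain aliphatic: I, L, V.
Aromatic residues here: Trp22 (1).
Branched-chain aliphatic residues here: none (0).
The two groups share no amino acid, so total = 1 + 0 = 1.

1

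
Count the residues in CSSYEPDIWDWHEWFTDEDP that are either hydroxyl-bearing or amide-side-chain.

4

Hydroxyl-bearing: S, T, Y. Amide-side-chain: N, Q.
Hydroxyl-bearing residues here: S2, S3, Y4, T16 (4).
Amide-side-chain residues here: none (0).
The two groups share no amino acid, so total = 4 + 0 = 4.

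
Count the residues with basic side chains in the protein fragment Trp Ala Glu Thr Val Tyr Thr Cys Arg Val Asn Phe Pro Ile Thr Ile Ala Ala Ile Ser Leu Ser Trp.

The basic amino acids are Lys (K), Arg (R), and His (H).
Matching residues: Arg9.

1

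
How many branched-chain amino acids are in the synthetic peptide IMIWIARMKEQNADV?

V, L, and I make up the branched-chain aliphatic group.
Matching residues: I1, I3, I5, V15.

4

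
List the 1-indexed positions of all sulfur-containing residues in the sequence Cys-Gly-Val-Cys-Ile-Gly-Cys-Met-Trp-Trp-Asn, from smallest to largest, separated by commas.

1, 4, 7, 8

The sulfur-bearing residues are cysteine (–SH) and methionine (–S–CH₃).
Matching residues: Cys1, Cys4, Cys7, Met8.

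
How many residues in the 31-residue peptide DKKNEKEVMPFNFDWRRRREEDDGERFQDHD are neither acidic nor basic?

Acidic: D, E. Basic: K, R, H. All other residues are neither.
Matching residues: N4, V8, M9, P10, F11, N12, F13, W15, G24, F27, Q28.

11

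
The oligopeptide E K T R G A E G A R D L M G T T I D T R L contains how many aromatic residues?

The aromatic amino acids are Phe (F, benzyl), Trp (W, indole), and Tyr (Y, phenol).
None of the 21 residues belong to this group.

0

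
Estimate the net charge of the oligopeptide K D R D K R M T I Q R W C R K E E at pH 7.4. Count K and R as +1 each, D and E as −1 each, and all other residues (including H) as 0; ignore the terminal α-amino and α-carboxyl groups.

Positive (K, R): K1, R3, K5, R6, R11, R14, K15 → +7.
Negative (D, E): D2, D4, E16, E17 → −4.
Net charge = (+7) + (−4) = +3.

+3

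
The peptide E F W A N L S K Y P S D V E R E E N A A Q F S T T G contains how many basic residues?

The basic amino acids are Lys (K), Arg (R), and His (H).
Matching residues: K8, R15.

2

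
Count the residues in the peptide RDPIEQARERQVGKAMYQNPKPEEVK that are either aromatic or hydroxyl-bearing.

Aromatic: F, W, Y. Hydroxyl-bearing: S, T, Y.
Aromatic residues here: Y17 (1).
Hydroxyl-bearing residues here: Y17 (1).
Y is in both groups, so the 1 Y residue must not be double-counted.
Total = 1 + 1 − 1 = 1.

1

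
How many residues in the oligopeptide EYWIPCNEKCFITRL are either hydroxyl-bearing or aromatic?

4

Hydroxyl-bearing: S, T, Y. Aromatic: F, W, Y.
Hydroxyl-bearing residues here: Y2, T13 (2).
Aromatic residues here: Y2, W3, F11 (3).
Y is in both groups, so the 1 Y residue must not be double-counted.
Total = 2 + 3 − 1 = 4.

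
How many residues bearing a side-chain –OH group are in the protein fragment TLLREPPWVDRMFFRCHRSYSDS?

5

S, T, and Y are the three residues with a side-chain hydroxyl.
Matching residues: T1, S19, Y20, S21, S23.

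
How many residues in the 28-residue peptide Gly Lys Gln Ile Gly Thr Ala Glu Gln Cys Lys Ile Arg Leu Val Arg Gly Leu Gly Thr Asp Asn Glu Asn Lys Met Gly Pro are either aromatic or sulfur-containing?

Aromatic: F, W, Y. Sulfur-containing: C, M.
Aromatic residues here: none (0).
Sulfur-containing residues here: Cys10, Met26 (2).
The two groups share no amino acid, so total = 0 + 2 = 2.

2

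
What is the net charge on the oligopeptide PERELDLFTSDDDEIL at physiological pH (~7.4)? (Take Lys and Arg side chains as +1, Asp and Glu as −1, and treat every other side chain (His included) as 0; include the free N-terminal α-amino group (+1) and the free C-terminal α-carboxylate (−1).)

Positive (K, R): R3 → +1.
Negative (D, E): E2, E4, D6, D11, D12, D13, E14 → −7.
The N-terminus (+1) and C-terminus (−1) cancel.
Net charge = (+1) + (−7) = −6.

-6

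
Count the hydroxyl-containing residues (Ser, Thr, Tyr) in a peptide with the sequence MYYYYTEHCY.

6

Matching residues: Y2, Y3, Y4, Y5, T6, Y10.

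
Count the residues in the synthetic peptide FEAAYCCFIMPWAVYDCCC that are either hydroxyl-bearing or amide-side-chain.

2

Hydroxyl-bearing: S, T, Y. Amide-side-chain: N, Q.
Hydroxyl-bearing residues here: Y5, Y15 (2).
Amide-side-chain residues here: none (0).
The two groups share no amino acid, so total = 2 + 0 = 2.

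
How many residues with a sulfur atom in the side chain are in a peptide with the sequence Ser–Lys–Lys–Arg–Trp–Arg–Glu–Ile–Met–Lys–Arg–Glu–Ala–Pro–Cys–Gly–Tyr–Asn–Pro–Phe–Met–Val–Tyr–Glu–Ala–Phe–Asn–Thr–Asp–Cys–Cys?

5

Only Cys (C) and Met (M) have a sulfur atom in the side chain.
Matching residues: Met9, Cys15, Met21, Cys30, Cys31.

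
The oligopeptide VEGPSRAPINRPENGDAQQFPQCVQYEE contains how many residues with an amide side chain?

6

The amide-side-chain residues are Asn (N) and Gln (Q).
Matching residues: N10, N14, Q18, Q19, Q22, Q25.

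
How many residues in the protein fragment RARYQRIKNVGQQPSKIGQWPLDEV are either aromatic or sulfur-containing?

2

Aromatic: F, W, Y. Sulfur-containing: C, M.
Aromatic residues here: Y4, W20 (2).
Sulfur-containing residues here: none (0).
The two groups share no amino acid, so total = 2 + 0 = 2.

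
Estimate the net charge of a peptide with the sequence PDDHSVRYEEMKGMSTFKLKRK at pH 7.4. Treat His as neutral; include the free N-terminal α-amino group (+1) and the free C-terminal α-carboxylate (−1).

+2

Near pH 7.4, K and R contribute +1 each, D and E contribute −1 each, and every other side chain (His included, as stated) is uncharged.
Positive (K, R): R7, K12, K18, K20, R21, K22 → +6.
Negative (D, E): D2, D3, E9, E10 → −4.
The N-terminus (+1) and C-terminus (−1) cancel.
Net charge = (+6) + (−4) = +2.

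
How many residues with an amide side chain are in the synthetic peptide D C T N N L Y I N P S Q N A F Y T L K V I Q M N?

Asparagine (N) and glutamine (Q) have uncharged amide side chains.
Matching residues: N4, N5, N9, Q12, N13, Q22, N24.

7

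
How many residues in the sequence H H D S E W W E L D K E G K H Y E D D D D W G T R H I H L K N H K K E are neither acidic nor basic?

Acidic: D, E. Basic: K, R, H. All other residues are neither.
Matching residues: S4, W6, W7, L9, G13, Y16, W22, G23, T24, I27, L29, N31.

12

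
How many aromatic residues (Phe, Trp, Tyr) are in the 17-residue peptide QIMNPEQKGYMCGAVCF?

2

Matching residues: Y10, F17.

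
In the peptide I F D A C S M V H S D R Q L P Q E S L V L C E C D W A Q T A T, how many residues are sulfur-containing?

Cysteine (C, thiol) and methionine (M, thioether) are the two sulfur-containing amino acids.
Matching residues: C5, M7, C22, C24.

4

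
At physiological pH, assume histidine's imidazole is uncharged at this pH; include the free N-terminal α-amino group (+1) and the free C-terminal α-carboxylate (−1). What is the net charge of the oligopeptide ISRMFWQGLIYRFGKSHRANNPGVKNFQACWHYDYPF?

Near pH 7.4, K and R contribute +1 each, D and E contribute −1 each, and every other side chain (His included, as stated) is uncharged.
Positive (K, R): R3, R12, K15, R18, K25 → +5.
Negative (D, E): D34 → −1.
The N-terminus (+1) and C-terminus (−1) cancel.
Net charge = (+5) + (−1) = +4.

+4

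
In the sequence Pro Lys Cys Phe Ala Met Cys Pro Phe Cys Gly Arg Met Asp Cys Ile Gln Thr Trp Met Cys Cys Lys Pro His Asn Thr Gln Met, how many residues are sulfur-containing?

10

The sulfur-bearing residues are cysteine (–SH) and methionine (–S–CH₃).
Matching residues: Cys3, Met6, Cys7, Cys10, Met13, Cys15, Met20, Cys21, Cys22, Met29.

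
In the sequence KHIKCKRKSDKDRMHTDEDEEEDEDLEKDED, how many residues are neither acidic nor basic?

Acidic: D, E. Basic: K, R, H. All other residues are neither.
Matching residues: I3, C5, S9, M14, T16, L26.

6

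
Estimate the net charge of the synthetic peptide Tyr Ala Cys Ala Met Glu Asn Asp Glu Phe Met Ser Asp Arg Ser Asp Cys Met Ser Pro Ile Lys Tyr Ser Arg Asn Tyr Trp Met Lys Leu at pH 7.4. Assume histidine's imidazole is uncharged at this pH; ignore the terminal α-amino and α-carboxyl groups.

Near pH 7.4, K and R contribute +1 each, D and E contribute −1 each, and every other side chain (His included, as stated) is uncharged.
Positive (K, R): Arg14, Lys22, Arg25, Lys30 → +4.
Negative (D, E): Glu6, Asp8, Glu9, Asp13, Asp16 → −5.
Net charge = (+4) + (−5) = −1.

-1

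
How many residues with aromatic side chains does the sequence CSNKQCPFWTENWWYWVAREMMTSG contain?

6

The aromatic amino acids are Phe (F, benzyl), Trp (W, indole), and Tyr (Y, phenol).
Matching residues: F8, W9, W13, W14, Y15, W16.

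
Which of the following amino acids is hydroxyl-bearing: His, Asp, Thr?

Thr

Serine (S), threonine (T), and tyrosine (Y) each carry a hydroxyl group on the side chain.
Of the listed options, only Thr belongs to this group.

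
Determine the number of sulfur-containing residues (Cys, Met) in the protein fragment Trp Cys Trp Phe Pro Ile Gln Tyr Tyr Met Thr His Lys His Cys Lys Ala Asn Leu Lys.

3

Matching residues: Cys2, Met10, Cys15.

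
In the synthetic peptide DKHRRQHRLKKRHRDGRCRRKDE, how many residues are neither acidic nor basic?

Acidic: D, E. Basic: K, R, H. All other residues are neither.
Matching residues: Q6, L9, G16, C18.

4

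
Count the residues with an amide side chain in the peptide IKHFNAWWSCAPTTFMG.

1

Asparagine (N) and glutamine (Q) have uncharged amide side chains.
Matching residues: N5.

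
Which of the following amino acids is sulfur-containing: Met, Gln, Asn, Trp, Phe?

Met

Only Cys (C) and Met (M) have a sulfur atom in the side chain.
Of the listed options, only Met belongs to this group.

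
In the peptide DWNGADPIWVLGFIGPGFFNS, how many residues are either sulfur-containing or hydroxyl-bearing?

Sulfur-containing: C, M. Hydroxyl-bearing: S, T, Y.
Sulfur-containing residues here: none (0).
Hydroxyl-bearing residues here: S21 (1).
The two groups share no amino acid, so total = 0 + 1 = 1.

1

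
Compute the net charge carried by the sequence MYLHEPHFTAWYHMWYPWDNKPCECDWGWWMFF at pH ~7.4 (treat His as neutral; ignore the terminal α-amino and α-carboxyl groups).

At pH ~7.4 the Lys and Arg side chains are protonated (+1), the Asp and Glu side chains are deprotonated (−1), and with His taken as neutral all other side chains carry no charge.
Positive (K, R): K21 → +1.
Negative (D, E): E5, D19, E24, D26 → −4.
Net charge = (+1) + (−4) = −3.

-3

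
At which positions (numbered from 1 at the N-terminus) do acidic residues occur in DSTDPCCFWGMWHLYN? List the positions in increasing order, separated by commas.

Aspartate (D) and glutamate (E) have carboxylic-acid side chains and are the acidic amino acids.
Matching residues: D1, D4.

1, 4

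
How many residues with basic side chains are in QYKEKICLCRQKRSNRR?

K, R, and H are the three residues with basic side chains (ε-amine, guanidinium, and imidazole respectively).
Matching residues: K3, K5, R10, K12, R13, R16, R17.

7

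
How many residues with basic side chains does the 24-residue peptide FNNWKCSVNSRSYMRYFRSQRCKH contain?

The basic amino acids are Lys (K), Arg (R), and His (H).
Matching residues: K5, R11, R15, R18, R21, K23, H24.

7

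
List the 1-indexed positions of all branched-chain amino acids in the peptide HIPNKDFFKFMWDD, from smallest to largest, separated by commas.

2

The BCAAs are Val, Leu, and Ile — aliphatic side chains with a branch point.
Matching residues: I2.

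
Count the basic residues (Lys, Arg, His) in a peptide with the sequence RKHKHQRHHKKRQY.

Matching residues: R1, K2, H3, K4, H5, R7, H8, H9, K10, K11, R12.

11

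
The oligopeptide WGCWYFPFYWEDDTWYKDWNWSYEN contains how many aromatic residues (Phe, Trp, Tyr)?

12

Matching residues: W1, W4, Y5, F6, F8, Y9, W10, W15, Y16, W19, W21, Y23.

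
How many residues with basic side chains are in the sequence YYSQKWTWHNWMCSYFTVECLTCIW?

2

K, R, and H are the three residues with basic side chains (ε-amine, guanidinium, and imidazole respectively).
Matching residues: K5, H9.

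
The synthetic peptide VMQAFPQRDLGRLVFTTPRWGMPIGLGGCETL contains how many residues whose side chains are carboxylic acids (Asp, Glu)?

2

Matching residues: D9, E30.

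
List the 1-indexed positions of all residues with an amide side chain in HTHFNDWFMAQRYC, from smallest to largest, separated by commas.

5, 11

Only N (asparagine) and Q (glutamine) carry a side-chain carboxamide.
Matching residues: N5, Q11.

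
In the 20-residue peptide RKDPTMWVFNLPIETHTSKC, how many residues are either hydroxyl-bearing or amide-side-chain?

Hydroxyl-bearing: S, T, Y. Amide-side-chain: N, Q.
Hydroxyl-bearing residues here: T5, T15, T17, S18 (4).
Amide-side-chain residues here: N10 (1).
The two groups share no amino acid, so total = 4 + 1 = 5.

5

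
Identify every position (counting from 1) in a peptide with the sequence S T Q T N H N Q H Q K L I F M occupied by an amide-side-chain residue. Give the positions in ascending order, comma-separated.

The amide-side-chain residues are Asn (N) and Gln (Q).
Matching residues: Q3, N5, N7, Q8, Q10.

3, 5, 7, 8, 10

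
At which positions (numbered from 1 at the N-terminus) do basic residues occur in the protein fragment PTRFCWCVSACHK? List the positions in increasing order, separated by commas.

The basic amino acids are Lys (K), Arg (R), and His (H).
Matching residues: R3, H12, K13.

3, 12, 13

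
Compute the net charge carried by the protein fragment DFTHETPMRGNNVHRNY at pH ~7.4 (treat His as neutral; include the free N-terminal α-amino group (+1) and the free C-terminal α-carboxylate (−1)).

0

At pH ~7.4 the Lys and Arg side chains are protonated (+1), the Asp and Glu side chains are deprotonated (−1), and with His taken as neutral all other side chains carry no charge.
Positive (K, R): R9, R15 → +2.
Negative (D, E): D1, E5 → −2.
The N-terminus (+1) and C-terminus (−1) cancel.
Net charge = (+2) + (−2) = 0.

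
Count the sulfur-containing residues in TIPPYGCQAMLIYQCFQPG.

3

Cysteine (C, thiol) and methionine (M, thioether) are the two sulfur-containing amino acids.
Matching residues: C7, M10, C15.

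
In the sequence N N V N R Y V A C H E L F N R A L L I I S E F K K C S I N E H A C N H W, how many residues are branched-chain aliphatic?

8

Valine (V), leucine (L), and isoleucine (I) are the branched-chain amino acids.
Matching residues: V3, V7, L12, L17, L18, I19, I20, I28.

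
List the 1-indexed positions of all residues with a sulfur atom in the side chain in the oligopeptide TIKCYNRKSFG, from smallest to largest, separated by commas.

The sulfur-bearing residues are cysteine (–SH) and methionine (–S–CH₃).
Matching residues: C4.

4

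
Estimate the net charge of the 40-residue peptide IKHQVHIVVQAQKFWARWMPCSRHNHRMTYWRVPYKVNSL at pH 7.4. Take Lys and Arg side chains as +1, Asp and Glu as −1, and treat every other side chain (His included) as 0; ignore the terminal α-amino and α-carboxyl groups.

+7

Positive (K, R): K2, K13, R17, R23, R27, R32, K36 → +7.
Negative (D, E): none → −0.
Net charge = (+7) + (−0) = +7.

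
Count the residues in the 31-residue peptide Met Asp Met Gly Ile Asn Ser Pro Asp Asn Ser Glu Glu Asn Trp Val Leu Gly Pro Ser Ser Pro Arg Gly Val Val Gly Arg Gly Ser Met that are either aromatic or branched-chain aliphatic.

6

Aromatic: F, W, Y. Branched-chain aliphatic: I, L, V.
Aromatic residues here: Trp15 (1).
Branched-chain aliphatic residues here: Ile5, Val16, Leu17, Val25, Val26 (5).
The two groups share no amino acid, so total = 1 + 5 = 6.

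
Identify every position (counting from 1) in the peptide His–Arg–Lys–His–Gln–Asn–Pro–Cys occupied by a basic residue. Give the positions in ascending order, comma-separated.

1, 2, 3, 4

Matching residues: His1, Arg2, Lys3, His4.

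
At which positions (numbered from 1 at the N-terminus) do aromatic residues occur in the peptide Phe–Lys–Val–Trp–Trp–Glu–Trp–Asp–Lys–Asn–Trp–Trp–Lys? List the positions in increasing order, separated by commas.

1, 4, 5, 7, 11, 12

Phenylalanine (F), tryptophan (W), and tyrosine (Y) have aromatic ring side chains.
Matching residues: Phe1, Trp4, Trp5, Trp7, Trp11, Trp12.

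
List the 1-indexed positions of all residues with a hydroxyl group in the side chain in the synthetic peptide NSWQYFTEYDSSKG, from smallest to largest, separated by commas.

2, 5, 7, 9, 11, 12

The –OH-bearing residues are Ser, Thr (aliphatic alcohols), and Tyr (phenol).
Matching residues: S2, Y5, T7, Y9, S11, S12.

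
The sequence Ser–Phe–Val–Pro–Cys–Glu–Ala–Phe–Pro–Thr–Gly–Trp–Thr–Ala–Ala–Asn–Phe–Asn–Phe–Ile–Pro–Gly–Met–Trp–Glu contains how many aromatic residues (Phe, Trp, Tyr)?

Matching residues: Phe2, Phe8, Trp12, Phe17, Phe19, Trp24.

6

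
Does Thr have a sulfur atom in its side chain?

No

Cysteine (C, thiol) and methionine (M, thioether) are the two sulfur-containing amino acids.
Threonine is not in this group.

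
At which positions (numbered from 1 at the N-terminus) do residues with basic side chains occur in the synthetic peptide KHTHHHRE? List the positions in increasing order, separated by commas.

1, 2, 4, 5, 6, 7

K, R, and H are the three residues with basic side chains (ε-amine, guanidinium, and imidazole respectively).
Matching residues: K1, H2, H4, H5, H6, R7.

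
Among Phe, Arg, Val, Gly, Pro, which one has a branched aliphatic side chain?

V, L, and I make up the branched-chain aliphatic group.
Of the listed options, only Val belongs to this group.

Val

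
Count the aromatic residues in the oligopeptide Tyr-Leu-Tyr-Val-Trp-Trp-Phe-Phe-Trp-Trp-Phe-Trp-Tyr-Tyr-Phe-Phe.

14

F, W, and Y each carry an aromatic ring on the side chain.
Matching residues: Tyr1, Tyr3, Trp5, Trp6, Phe7, Phe8, Trp9, Trp10, Phe11, Trp12, Tyr13, Tyr14, Phe15, Phe16.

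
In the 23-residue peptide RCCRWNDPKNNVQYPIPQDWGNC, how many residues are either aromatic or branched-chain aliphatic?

5

Aromatic: F, W, Y. Branched-chain aliphatic: I, L, V.
Aromatic residues here: W5, Y14, W20 (3).
Branched-chain aliphatic residues here: V12, I16 (2).
The two groups share no amino acid, so total = 3 + 2 = 5.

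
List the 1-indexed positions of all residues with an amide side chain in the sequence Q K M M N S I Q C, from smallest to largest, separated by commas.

The amide-side-chain residues are Asn (N) and Gln (Q).
Matching residues: Q1, N5, Q8.

1, 5, 8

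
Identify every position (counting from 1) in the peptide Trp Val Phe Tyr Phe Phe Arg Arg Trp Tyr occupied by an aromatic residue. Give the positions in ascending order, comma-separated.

The aromatic amino acids are Phe (F, benzyl), Trp (W, indole), and Tyr (Y, phenol).
Matching residues: Trp1, Phe3, Tyr4, Phe5, Phe6, Trp9, Tyr10.

1, 3, 4, 5, 6, 9, 10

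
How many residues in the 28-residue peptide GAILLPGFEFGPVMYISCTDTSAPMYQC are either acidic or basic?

2

Acidic: D, E. Basic: H, K, R.
Acidic residues here: E9, D20 (2).
Basic residues here: none (0).
The two groups share no amino acid, so total = 2 + 0 = 2.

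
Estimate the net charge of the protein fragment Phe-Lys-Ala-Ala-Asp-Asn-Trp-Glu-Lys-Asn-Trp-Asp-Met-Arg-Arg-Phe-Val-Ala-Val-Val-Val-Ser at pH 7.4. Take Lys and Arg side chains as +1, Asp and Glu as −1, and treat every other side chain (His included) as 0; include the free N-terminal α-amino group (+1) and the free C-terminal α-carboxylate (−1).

Positive (K, R): Lys2, Lys9, Arg14, Arg15 → +4.
Negative (D, E): Asp5, Glu8, Asp12 → −3.
The N-terminus (+1) and C-terminus (−1) cancel.
Net charge = (+4) + (−3) = +1.

+1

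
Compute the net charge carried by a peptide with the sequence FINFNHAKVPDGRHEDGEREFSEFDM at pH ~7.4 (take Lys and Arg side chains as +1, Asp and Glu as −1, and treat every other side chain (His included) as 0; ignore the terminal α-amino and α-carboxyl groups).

-4

Positive (K, R): K8, R13, R19 → +3.
Negative (D, E): D11, E15, D16, E18, E20, E23, D25 → −7.
Net charge = (+3) + (−7) = −4.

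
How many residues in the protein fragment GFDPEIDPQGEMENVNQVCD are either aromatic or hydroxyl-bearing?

1

Aromatic: F, W, Y. Hydroxyl-bearing: S, T, Y.
Aromatic residues here: F2 (1).
Hydroxyl-bearing residues here: none (0).
(Y belongs to both groups, but none appear in this sequence.) Total = 1 + 0 = 1.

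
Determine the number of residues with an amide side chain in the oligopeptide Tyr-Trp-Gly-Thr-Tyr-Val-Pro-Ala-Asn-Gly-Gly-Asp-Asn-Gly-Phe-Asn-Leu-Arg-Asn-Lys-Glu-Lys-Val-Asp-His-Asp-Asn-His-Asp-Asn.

6

Asparagine (N) and glutamine (Q) have uncharged amide side chains.
Matching residues: Asn9, Asn13, Asn16, Asn19, Asn27, Asn30.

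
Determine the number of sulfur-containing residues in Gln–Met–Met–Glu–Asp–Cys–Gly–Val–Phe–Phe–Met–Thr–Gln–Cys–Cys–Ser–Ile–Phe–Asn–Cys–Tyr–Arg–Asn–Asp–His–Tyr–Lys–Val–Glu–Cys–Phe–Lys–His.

8

The sulfur-bearing residues are cysteine (–SH) and methionine (–S–CH₃).
Matching residues: Met2, Met3, Cys6, Met11, Cys14, Cys15, Cys20, Cys30.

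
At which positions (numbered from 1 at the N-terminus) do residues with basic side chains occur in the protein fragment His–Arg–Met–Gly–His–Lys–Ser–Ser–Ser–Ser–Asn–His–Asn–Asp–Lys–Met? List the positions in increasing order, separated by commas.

1, 2, 5, 6, 12, 15

Lysine (K), arginine (R), and histidine (H) have basic, nitrogen-containing side chains.
Matching residues: His1, Arg2, His5, Lys6, His12, Lys15.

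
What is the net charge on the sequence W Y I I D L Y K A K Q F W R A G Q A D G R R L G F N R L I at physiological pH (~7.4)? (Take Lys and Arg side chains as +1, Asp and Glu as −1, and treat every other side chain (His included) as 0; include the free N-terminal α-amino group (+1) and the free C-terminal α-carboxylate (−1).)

+4

Positive (K, R): K8, K10, R14, R21, R22, R27 → +6.
Negative (D, E): D5, D19 → −2.
The N-terminus (+1) and C-terminus (−1) cancel.
Net charge = (+6) + (−2) = +4.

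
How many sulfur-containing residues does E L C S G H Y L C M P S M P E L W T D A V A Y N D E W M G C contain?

Only Cys (C) and Met (M) have a sulfur atom in the side chain.
Matching residues: C3, C9, M10, M13, M28, C30.

6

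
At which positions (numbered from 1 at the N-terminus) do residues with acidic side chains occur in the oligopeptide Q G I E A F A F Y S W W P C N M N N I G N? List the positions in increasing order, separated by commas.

4

The acidic residues are Asp (D) and Glu (E), whose side chains end in a carboxylate group.
Matching residues: E4.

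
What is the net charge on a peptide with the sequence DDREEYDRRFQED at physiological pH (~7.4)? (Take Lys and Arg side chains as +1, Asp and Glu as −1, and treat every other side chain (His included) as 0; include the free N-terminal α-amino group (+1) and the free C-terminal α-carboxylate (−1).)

Positive (K, R): R3, R8, R9 → +3.
Negative (D, E): D1, D2, E4, E5, D7, E12, D13 → −7.
The N-terminus (+1) and C-terminus (−1) cancel.
Net charge = (+3) + (−7) = −4.

-4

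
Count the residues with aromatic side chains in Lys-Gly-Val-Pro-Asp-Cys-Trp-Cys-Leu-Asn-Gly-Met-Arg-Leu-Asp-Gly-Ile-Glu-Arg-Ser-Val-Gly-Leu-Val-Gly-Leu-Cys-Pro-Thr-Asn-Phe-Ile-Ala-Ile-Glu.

F, W, and Y each carry an aromatic ring on the side chain.
Matching residues: Trp7, Phe31.

2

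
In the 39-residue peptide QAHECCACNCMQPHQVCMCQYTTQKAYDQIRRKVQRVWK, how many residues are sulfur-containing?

The sulfur-bearing residues are cysteine (–SH) and methionine (–S–CH₃).
Matching residues: C5, C6, C8, C10, M11, C17, M18, C19.

8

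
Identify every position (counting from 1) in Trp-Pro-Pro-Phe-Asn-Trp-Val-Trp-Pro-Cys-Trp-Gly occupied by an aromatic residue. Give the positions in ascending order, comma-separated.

F, W, and Y each carry an aromatic ring on the side chain.
Matching residues: Trp1, Phe4, Trp6, Trp8, Trp11.

1, 4, 6, 8, 11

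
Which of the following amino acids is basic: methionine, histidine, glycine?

Lysine (K), arginine (R), and histidine (H) have basic, nitrogen-containing side chains.
Of the listed options, only histidine belongs to this group.

histidine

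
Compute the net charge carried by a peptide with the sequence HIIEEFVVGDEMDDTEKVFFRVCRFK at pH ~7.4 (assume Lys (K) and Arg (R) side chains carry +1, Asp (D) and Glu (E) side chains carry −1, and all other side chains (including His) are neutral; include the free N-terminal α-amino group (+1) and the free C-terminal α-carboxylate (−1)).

-3

Positive (K, R): K17, R21, R24, K26 → +4.
Negative (D, E): E4, E5, D10, E11, D13, D14, E16 → −7.
The N-terminus (+1) and C-terminus (−1) cancel.
Net charge = (+4) + (−7) = −3.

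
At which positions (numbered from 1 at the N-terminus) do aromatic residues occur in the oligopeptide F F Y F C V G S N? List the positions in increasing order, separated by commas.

1, 2, 3, 4

F, W, and Y each carry an aromatic ring on the side chain.
Matching residues: F1, F2, Y3, F4.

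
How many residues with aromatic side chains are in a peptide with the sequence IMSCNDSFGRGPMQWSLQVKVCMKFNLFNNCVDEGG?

The aromatic amino acids are Phe (F, benzyl), Trp (W, indole), and Tyr (Y, phenol).
Matching residues: F8, W15, F25, F28.

4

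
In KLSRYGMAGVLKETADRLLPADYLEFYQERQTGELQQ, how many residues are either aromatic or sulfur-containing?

Aromatic: F, W, Y. Sulfur-containing: C, M.
Aromatic residues here: Y5, Y23, F26, Y27 (4).
Sulfur-containing residues here: M7 (1).
The two groups share no amino acid, so total = 4 + 1 = 5.

5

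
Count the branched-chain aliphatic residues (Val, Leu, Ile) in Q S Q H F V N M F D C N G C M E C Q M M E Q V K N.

2

Matching residues: V6, V23.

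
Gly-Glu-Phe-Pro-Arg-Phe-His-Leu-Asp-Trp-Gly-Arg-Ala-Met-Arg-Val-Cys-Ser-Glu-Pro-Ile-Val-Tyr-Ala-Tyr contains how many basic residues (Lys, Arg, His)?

Matching residues: Arg5, His7, Arg12, Arg15.

4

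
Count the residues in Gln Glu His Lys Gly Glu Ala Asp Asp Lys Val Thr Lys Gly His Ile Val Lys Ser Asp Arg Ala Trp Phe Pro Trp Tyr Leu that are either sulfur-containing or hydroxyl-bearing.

Sulfur-containing: C, M. Hydroxyl-bearing: S, T, Y.
Sulfur-containing residues here: none (0).
Hydroxyl-bearing residues here: Thr12, Ser19, Tyr27 (3).
The two groups share no amino acid, so total = 0 + 3 = 3.

3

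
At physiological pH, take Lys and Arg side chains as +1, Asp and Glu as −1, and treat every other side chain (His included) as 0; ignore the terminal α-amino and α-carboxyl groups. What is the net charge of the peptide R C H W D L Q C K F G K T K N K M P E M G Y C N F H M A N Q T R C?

Positive (K, R): R1, K9, K12, K14, K16, R32 → +6.
Negative (D, E): D5, E19 → −2.
Net charge = (+6) + (−2) = +4.

+4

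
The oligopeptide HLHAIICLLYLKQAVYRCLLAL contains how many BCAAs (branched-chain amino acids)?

10

The BCAAs are Val, Leu, and Ile — aliphatic side chains with a branch point.
Matching residues: L2, I5, I6, L8, L9, L11, V15, L19, L20, L22.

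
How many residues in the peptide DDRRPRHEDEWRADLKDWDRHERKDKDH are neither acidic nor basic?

5

Acidic: D, E. Basic: K, R, H. All other residues are neither.
Matching residues: P5, W11, A13, L15, W18.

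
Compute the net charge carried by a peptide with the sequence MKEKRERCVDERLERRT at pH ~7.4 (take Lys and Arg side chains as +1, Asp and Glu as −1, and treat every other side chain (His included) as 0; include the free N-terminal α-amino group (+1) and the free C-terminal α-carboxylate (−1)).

+2

Positive (K, R): K2, K4, R5, R7, R12, R15, R16 → +7.
Negative (D, E): E3, E6, D10, E11, E14 → −5.
The N-terminus (+1) and C-terminus (−1) cancel.
Net charge = (+7) + (−5) = +2.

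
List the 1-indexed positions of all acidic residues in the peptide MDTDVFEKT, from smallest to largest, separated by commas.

Only D (aspartate) and E (glutamate) carry a side-chain carboxylic acid.
Matching residues: D2, D4, E7.

2, 4, 7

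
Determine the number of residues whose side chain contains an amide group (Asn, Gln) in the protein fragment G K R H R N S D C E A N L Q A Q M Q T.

Matching residues: N6, N12, Q14, Q16, Q18.

5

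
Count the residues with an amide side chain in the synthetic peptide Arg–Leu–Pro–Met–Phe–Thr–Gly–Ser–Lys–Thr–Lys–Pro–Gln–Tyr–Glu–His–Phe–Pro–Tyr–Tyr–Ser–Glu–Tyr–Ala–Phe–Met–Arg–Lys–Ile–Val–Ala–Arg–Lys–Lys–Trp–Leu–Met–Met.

Asparagine (N) and glutamine (Q) have uncharged amide side chains.
Matching residues: Gln13.

1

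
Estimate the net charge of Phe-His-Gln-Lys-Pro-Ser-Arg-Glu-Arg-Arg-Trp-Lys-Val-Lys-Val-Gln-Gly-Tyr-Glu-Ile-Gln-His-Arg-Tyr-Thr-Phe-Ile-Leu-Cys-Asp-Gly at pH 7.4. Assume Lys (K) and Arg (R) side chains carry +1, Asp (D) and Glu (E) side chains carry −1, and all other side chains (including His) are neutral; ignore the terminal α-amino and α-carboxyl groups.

Positive (K, R): Lys4, Arg7, Arg9, Arg10, Lys12, Lys14, Arg23 → +7.
Negative (D, E): Glu8, Glu19, Asp30 → −3.
Net charge = (+7) + (−3) = +4.

+4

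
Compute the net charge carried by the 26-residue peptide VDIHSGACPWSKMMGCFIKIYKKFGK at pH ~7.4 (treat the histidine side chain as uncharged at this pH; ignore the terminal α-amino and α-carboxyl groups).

The side chains ionized at physiological pH are Lys/Arg (+1) and Asp/Glu (−1); with His treated as neutral, nothing else contributes.
Positive (K, R): K12, K19, K22, K23, K26 → +5.
Negative (D, E): D2 → −1.
Net charge = (+5) + (−1) = +4.

+4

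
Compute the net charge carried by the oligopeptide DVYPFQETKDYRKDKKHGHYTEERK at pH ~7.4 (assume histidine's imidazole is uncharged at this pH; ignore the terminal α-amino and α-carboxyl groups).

Near pH 7.4, K and R contribute +1 each, D and E contribute −1 each, and every other side chain (His included, as stated) is uncharged.
Positive (K, R): K9, R12, K13, K15, K16, R24, K25 → +7.
Negative (D, E): D1, E7, D10, D14, E22, E23 → −6.
Net charge = (+7) + (−6) = +1.

+1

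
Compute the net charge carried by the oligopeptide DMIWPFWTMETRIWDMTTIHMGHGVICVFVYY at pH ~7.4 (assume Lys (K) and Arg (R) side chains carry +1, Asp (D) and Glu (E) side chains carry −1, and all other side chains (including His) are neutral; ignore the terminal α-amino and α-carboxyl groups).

-2

Positive (K, R): R12 → +1.
Negative (D, E): D1, E10, D15 → −3.
Net charge = (+1) + (−3) = −2.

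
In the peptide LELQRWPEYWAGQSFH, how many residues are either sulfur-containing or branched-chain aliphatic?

2

Sulfur-containing: C, M. Branched-chain aliphatic: I, L, V.
Sulfur-containing residues here: none (0).
Branched-chain aliphatic residues here: L1, L3 (2).
The two groups share no amino acid, so total = 0 + 2 = 2.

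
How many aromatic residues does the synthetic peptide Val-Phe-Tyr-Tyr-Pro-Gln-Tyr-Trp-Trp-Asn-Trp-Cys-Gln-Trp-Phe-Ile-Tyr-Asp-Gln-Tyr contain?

F, W, and Y each carry an aromatic ring on the side chain.
Matching residues: Phe2, Tyr3, Tyr4, Tyr7, Trp8, Trp9, Trp11, Trp14, Phe15, Tyr17, Tyr20.

11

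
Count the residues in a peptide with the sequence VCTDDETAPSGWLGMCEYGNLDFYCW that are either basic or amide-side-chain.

Basic: H, K, R. Amide-side-chain: N, Q.
Basic residues here: none (0).
Amide-side-chain residues here: N20 (1).
The two groups share no amino acid, so total = 0 + 1 = 1.

1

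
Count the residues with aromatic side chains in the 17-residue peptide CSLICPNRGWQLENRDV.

F, W, and Y each carry an aromatic ring on the side chain.
Matching residues: W10.

1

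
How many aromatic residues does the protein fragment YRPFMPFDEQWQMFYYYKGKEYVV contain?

The aromatic amino acids are Phe (F, benzyl), Trp (W, indole), and Tyr (Y, phenol).
Matching residues: Y1, F4, F7, W11, F14, Y15, Y16, Y17, Y22.

9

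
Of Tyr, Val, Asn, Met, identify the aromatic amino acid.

The aromatic amino acids are Phe (F, benzyl), Trp (W, indole), and Tyr (Y, phenol).
Of the listed options, only Tyr belongs to this group.

Tyr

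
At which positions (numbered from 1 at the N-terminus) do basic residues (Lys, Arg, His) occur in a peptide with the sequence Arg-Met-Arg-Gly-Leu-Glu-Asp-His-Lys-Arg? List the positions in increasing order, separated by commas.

Matching residues: Arg1, Arg3, His8, Lys9, Arg10.

1, 3, 8, 9, 10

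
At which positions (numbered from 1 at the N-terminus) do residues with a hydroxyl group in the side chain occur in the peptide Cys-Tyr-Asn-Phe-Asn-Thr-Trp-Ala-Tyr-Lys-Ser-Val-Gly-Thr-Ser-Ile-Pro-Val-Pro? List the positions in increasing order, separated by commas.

2, 6, 9, 11, 14, 15

The –OH-bearing residues are Ser, Thr (aliphatic alcohols), and Tyr (phenol).
Matching residues: Tyr2, Thr6, Tyr9, Ser11, Thr14, Ser15.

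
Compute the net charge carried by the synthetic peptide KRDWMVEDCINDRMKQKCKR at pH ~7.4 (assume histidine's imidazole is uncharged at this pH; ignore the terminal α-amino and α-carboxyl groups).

Near pH 7.4, K and R contribute +1 each, D and E contribute −1 each, and every other side chain (His included, as stated) is uncharged.
Positive (K, R): K1, R2, R13, K15, K17, K19, R20 → +7.
Negative (D, E): D3, E7, D8, D12 → −4.
Net charge = (+7) + (−4) = +3.

+3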